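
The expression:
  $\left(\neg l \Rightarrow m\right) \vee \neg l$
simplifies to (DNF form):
$\text{True}$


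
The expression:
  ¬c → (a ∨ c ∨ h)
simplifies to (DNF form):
a ∨ c ∨ h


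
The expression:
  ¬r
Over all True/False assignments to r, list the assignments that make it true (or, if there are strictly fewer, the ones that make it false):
is true only for:
  r=False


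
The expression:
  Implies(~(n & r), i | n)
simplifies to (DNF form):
i | n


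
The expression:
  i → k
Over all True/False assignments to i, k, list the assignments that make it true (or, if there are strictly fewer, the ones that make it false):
is false only for:
  i=True, k=False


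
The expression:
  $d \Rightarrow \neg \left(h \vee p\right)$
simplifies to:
$\left(\neg h \wedge \neg p\right) \vee \neg d$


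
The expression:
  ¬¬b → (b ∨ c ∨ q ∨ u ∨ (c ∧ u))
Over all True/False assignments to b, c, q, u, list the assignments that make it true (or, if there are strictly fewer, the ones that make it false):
is always true.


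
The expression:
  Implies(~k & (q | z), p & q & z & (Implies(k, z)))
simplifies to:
k | (p & q & z) | (~q & ~z)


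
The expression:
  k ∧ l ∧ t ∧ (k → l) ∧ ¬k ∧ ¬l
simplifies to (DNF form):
False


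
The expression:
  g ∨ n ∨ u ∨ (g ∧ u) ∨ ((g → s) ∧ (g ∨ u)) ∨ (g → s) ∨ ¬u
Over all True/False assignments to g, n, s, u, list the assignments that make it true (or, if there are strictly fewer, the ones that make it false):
is always true.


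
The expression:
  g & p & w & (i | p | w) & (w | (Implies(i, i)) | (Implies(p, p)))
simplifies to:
g & p & w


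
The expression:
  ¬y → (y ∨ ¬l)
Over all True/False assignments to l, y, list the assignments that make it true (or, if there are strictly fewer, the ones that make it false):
is false only for:
  l=True, y=False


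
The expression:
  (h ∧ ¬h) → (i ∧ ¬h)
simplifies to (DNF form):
True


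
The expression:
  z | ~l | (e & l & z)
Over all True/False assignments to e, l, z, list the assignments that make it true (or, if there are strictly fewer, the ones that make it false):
is false only for:
  e=False, l=True, z=False;
  e=True, l=True, z=False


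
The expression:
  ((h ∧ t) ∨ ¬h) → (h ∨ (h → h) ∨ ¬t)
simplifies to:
True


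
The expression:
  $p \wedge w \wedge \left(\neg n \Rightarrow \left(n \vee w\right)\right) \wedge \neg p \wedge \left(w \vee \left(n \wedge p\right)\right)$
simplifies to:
$\text{False}$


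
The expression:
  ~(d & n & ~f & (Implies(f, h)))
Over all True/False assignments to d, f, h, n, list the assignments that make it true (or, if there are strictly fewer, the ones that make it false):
is false only for:
  d=True, f=False, h=False, n=True;
  d=True, f=False, h=True, n=True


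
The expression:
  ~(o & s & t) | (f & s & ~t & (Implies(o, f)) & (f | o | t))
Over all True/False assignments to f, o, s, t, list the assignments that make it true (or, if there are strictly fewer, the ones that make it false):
is false only for:
  f=False, o=True, s=True, t=True;
  f=True, o=True, s=True, t=True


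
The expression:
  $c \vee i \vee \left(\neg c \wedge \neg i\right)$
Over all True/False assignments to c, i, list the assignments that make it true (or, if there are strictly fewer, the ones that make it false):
is always true.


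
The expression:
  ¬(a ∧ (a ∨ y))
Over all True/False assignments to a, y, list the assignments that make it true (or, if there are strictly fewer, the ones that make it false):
is true only for:
  a=False, y=False;
  a=False, y=True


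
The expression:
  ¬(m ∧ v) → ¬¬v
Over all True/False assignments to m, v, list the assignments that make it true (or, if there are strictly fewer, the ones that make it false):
is true only for:
  m=False, v=True;
  m=True, v=True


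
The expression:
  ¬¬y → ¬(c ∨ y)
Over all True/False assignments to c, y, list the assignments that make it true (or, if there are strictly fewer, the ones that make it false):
is true only for:
  c=False, y=False;
  c=True, y=False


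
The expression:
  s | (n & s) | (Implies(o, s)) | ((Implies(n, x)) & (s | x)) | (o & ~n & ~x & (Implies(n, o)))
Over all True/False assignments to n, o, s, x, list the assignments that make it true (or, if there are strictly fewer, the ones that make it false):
is false only for:
  n=True, o=True, s=False, x=False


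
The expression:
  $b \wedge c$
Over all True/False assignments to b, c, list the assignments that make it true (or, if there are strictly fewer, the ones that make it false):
is true only for:
  b=True, c=True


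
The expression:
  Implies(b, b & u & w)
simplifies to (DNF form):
~b | (u & w)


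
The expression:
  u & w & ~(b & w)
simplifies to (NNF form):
u & w & ~b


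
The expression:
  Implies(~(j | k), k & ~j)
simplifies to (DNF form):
j | k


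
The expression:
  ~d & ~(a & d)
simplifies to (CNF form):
~d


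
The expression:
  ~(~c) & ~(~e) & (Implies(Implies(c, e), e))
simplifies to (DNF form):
c & e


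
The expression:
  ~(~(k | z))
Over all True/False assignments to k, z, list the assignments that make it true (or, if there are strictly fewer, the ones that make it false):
is false only for:
  k=False, z=False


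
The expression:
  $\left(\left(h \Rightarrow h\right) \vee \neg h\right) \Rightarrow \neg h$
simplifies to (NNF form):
$\neg h$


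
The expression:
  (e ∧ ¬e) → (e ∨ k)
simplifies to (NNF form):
True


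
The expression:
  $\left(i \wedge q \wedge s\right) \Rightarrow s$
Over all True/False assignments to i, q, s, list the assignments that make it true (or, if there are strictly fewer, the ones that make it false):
is always true.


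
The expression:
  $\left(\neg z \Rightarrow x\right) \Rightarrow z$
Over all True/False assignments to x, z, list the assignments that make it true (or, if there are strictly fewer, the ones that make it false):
is false only for:
  x=True, z=False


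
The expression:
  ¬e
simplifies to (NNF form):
¬e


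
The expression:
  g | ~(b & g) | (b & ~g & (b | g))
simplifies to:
True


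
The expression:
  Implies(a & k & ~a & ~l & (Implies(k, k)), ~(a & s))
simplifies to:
True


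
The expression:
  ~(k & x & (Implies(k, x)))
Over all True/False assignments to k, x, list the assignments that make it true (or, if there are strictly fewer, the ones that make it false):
is false only for:
  k=True, x=True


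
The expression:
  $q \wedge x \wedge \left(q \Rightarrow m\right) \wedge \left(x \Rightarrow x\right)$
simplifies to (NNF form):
$m \wedge q \wedge x$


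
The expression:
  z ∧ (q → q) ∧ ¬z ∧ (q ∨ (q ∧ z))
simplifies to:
False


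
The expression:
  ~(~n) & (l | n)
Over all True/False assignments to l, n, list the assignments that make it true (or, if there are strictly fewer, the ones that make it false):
is true only for:
  l=False, n=True;
  l=True, n=True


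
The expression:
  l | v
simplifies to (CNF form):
l | v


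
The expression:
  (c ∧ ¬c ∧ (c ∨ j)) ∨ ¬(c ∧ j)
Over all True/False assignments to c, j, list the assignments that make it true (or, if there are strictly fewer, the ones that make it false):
is false only for:
  c=True, j=True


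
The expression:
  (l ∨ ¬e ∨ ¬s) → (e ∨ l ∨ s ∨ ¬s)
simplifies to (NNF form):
True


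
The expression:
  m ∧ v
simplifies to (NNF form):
m ∧ v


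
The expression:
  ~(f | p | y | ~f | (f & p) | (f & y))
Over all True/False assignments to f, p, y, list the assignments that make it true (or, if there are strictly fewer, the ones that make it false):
is never true.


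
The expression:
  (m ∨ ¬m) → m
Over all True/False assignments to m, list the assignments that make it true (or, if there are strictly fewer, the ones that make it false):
is true only for:
  m=True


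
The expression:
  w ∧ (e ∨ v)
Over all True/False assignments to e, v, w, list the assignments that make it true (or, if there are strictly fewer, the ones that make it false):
is true only for:
  e=False, v=True, w=True;
  e=True, v=False, w=True;
  e=True, v=True, w=True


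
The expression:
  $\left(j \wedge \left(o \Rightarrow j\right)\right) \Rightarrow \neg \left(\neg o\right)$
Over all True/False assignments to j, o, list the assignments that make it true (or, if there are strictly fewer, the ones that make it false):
is false only for:
  j=True, o=False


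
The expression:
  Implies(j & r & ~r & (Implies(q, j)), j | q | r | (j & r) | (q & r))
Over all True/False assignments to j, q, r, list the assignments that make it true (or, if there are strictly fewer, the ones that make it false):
is always true.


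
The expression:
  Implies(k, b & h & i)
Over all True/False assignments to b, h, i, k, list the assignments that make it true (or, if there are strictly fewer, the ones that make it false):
is false only for:
  b=False, h=False, i=False, k=True;
  b=False, h=False, i=True, k=True;
  b=False, h=True, i=False, k=True;
  b=False, h=True, i=True, k=True;
  b=True, h=False, i=False, k=True;
  b=True, h=False, i=True, k=True;
  b=True, h=True, i=False, k=True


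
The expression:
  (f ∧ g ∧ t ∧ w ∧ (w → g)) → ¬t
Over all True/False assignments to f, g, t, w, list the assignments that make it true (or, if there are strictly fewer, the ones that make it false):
is false only for:
  f=True, g=True, t=True, w=True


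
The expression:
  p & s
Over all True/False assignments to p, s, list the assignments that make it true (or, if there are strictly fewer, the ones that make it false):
is true only for:
  p=True, s=True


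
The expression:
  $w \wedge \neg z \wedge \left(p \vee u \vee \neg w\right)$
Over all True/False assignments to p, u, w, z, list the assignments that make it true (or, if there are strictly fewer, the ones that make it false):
is true only for:
  p=False, u=True, w=True, z=False;
  p=True, u=False, w=True, z=False;
  p=True, u=True, w=True, z=False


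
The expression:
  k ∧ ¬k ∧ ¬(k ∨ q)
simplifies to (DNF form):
False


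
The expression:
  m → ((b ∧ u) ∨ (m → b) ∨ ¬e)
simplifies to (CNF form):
b ∨ ¬e ∨ ¬m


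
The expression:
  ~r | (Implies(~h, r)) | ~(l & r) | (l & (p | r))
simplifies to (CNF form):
True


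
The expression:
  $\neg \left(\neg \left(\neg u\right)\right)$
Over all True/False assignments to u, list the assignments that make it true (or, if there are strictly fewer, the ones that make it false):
is true only for:
  u=False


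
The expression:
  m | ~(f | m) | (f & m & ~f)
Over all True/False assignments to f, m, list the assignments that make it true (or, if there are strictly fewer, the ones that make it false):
is false only for:
  f=True, m=False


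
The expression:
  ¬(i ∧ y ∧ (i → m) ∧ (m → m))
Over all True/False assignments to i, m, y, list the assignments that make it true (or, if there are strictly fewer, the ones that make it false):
is false only for:
  i=True, m=True, y=True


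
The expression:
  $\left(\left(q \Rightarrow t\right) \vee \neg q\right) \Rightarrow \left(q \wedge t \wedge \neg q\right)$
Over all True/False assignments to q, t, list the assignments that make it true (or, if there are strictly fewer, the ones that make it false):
is true only for:
  q=True, t=False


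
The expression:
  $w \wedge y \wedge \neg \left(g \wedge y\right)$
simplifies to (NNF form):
$w \wedge y \wedge \neg g$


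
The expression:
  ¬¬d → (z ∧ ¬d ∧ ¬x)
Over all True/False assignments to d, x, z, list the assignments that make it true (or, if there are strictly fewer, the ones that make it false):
is true only for:
  d=False, x=False, z=False;
  d=False, x=False, z=True;
  d=False, x=True, z=False;
  d=False, x=True, z=True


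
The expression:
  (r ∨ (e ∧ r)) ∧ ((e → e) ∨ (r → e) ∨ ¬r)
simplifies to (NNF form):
r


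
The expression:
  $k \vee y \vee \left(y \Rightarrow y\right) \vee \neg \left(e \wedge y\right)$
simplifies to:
$\text{True}$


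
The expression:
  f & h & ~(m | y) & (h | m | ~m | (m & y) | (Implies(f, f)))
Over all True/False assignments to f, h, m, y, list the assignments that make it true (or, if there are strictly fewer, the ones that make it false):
is true only for:
  f=True, h=True, m=False, y=False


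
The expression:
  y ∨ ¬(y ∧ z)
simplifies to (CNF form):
True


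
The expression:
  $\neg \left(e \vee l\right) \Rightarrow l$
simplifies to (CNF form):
$e \vee l$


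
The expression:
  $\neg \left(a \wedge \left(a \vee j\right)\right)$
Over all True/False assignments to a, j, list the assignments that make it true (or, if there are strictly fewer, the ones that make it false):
is true only for:
  a=False, j=False;
  a=False, j=True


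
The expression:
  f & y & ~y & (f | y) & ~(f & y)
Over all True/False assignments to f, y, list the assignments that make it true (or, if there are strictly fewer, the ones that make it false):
is never true.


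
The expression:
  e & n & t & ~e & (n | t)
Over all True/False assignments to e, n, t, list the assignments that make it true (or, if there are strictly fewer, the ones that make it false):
is never true.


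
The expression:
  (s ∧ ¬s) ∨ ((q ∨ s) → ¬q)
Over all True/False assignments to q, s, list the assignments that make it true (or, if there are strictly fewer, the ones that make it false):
is true only for:
  q=False, s=False;
  q=False, s=True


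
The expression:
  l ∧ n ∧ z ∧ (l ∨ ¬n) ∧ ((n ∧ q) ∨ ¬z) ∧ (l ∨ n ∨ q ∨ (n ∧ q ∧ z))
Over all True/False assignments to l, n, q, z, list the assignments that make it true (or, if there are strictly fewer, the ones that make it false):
is true only for:
  l=True, n=True, q=True, z=True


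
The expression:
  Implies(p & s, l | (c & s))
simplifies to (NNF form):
c | l | ~p | ~s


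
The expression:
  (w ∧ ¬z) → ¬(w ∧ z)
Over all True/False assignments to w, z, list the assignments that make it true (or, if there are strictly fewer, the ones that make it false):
is always true.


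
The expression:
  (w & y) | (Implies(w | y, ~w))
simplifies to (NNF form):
y | ~w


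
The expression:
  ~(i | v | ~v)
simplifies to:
False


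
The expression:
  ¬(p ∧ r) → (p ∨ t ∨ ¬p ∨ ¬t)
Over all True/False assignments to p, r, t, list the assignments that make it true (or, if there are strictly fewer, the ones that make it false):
is always true.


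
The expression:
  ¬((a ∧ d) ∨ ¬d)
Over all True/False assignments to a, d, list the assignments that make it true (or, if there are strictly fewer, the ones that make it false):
is true only for:
  a=False, d=True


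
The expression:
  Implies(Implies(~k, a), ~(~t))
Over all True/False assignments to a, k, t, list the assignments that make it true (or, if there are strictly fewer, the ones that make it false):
is false only for:
  a=False, k=True, t=False;
  a=True, k=False, t=False;
  a=True, k=True, t=False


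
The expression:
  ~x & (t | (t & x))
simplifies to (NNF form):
t & ~x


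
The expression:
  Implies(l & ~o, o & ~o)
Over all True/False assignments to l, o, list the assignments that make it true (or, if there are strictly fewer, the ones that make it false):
is false only for:
  l=True, o=False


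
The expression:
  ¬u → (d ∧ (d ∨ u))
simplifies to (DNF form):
d ∨ u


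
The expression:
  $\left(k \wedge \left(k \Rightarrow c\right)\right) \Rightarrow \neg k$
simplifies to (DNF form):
$\neg c \vee \neg k$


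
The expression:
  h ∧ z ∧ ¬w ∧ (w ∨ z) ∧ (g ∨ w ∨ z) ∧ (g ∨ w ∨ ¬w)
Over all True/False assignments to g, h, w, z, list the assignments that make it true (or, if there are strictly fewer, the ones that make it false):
is true only for:
  g=False, h=True, w=False, z=True;
  g=True, h=True, w=False, z=True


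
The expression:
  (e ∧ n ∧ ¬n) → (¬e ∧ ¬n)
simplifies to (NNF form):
True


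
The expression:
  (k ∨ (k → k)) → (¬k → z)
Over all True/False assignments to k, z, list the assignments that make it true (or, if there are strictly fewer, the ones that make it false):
is false only for:
  k=False, z=False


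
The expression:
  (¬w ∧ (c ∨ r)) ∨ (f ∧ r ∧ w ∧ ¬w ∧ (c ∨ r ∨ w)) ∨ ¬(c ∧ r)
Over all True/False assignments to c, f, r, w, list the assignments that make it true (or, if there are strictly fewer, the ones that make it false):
is false only for:
  c=True, f=False, r=True, w=True;
  c=True, f=True, r=True, w=True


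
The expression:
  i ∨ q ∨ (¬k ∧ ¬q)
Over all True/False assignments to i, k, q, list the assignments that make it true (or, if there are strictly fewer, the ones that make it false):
is false only for:
  i=False, k=True, q=False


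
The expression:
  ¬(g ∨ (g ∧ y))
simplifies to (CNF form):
¬g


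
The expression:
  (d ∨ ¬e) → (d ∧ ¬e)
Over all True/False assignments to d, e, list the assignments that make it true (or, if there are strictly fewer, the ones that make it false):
is true only for:
  d=False, e=True;
  d=True, e=False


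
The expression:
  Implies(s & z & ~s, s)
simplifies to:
True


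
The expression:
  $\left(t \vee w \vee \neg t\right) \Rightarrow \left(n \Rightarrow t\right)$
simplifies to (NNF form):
$t \vee \neg n$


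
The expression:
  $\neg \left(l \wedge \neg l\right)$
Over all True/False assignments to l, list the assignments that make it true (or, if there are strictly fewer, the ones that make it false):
is always true.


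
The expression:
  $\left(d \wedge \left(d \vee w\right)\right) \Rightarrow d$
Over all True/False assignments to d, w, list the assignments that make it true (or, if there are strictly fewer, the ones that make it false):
is always true.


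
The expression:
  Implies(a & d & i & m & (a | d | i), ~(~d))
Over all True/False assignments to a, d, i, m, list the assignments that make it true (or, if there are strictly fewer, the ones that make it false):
is always true.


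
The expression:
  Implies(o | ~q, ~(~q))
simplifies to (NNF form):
q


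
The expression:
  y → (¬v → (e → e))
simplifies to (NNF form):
True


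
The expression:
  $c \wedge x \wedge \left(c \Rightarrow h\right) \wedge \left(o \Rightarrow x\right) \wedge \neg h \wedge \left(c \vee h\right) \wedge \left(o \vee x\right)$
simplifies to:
$\text{False}$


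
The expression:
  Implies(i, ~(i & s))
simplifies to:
~i | ~s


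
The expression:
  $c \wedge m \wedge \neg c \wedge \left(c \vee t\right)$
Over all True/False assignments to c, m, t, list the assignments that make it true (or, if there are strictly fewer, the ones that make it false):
is never true.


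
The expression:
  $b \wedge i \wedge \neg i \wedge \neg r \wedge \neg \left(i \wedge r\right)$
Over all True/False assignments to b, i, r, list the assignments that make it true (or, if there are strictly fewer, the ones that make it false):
is never true.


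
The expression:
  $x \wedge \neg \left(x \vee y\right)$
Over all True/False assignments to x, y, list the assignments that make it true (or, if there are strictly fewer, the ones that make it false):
is never true.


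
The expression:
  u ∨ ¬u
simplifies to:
True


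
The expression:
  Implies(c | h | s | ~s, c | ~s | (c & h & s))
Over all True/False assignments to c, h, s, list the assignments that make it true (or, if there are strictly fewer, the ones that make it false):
is false only for:
  c=False, h=False, s=True;
  c=False, h=True, s=True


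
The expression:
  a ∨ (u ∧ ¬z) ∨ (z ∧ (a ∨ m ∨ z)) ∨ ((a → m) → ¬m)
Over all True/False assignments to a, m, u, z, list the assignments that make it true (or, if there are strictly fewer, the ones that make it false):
is false only for:
  a=False, m=True, u=False, z=False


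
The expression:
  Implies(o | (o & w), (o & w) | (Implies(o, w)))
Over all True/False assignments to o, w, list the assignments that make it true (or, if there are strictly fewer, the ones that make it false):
is false only for:
  o=True, w=False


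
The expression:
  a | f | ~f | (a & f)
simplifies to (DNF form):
True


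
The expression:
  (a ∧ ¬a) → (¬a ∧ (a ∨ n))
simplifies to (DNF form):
True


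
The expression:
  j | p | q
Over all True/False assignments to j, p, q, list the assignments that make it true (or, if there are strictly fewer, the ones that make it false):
is false only for:
  j=False, p=False, q=False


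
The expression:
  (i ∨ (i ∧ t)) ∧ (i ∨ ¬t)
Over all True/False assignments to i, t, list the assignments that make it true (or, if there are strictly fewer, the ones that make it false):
is true only for:
  i=True, t=False;
  i=True, t=True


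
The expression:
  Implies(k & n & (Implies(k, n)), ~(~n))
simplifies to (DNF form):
True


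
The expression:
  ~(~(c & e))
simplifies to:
c & e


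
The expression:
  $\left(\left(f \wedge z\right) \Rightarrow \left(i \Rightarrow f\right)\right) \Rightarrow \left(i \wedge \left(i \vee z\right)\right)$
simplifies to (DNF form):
$i$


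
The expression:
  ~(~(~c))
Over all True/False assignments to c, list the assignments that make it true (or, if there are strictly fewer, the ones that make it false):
is true only for:
  c=False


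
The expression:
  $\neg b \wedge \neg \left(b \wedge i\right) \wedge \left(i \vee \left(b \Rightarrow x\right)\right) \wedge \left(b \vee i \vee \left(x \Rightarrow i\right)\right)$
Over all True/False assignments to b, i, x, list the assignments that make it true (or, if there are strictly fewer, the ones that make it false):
is true only for:
  b=False, i=False, x=False;
  b=False, i=True, x=False;
  b=False, i=True, x=True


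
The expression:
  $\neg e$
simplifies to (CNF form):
$\neg e$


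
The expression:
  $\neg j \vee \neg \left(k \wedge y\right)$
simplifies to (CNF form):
$\neg j \vee \neg k \vee \neg y$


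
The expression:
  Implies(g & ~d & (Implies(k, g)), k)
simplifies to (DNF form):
d | k | ~g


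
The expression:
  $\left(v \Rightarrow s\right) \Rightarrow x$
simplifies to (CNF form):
$\left(v \vee x\right) \wedge \left(x \vee \neg s\right)$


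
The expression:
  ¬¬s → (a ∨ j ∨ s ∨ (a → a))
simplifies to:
True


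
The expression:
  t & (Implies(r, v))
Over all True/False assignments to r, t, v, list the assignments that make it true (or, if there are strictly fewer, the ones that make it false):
is true only for:
  r=False, t=True, v=False;
  r=False, t=True, v=True;
  r=True, t=True, v=True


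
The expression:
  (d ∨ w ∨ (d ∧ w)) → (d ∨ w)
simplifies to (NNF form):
True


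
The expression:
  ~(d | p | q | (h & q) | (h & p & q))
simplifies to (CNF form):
~d & ~p & ~q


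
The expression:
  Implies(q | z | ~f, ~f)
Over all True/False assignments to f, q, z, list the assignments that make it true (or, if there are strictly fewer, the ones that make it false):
is false only for:
  f=True, q=False, z=True;
  f=True, q=True, z=False;
  f=True, q=True, z=True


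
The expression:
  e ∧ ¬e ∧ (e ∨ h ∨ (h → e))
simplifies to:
False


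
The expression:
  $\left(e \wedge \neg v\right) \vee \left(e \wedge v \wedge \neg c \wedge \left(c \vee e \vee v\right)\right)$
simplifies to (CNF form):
$e \wedge \left(\neg c \vee \neg v\right)$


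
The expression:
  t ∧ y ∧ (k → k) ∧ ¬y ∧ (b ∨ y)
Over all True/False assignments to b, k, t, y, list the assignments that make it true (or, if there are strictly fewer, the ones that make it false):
is never true.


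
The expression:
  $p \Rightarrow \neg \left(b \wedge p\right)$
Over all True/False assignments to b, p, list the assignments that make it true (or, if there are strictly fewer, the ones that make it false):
is false only for:
  b=True, p=True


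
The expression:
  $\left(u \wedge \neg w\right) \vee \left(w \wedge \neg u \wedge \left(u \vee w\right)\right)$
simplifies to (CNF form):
$\left(u \vee w\right) \wedge \left(\neg u \vee \neg w\right)$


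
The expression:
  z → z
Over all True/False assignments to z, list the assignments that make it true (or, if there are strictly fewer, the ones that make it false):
is always true.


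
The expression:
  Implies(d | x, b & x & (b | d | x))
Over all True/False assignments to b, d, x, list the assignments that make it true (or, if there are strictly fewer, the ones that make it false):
is true only for:
  b=False, d=False, x=False;
  b=True, d=False, x=False;
  b=True, d=False, x=True;
  b=True, d=True, x=True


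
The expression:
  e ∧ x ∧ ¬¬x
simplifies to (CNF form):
e ∧ x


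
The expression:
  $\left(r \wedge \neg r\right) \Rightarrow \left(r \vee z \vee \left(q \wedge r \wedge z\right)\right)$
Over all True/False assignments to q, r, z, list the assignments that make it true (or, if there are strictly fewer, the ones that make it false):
is always true.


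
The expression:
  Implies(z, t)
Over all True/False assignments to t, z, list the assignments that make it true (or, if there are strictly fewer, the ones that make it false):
is false only for:
  t=False, z=True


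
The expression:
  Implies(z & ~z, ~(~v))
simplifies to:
True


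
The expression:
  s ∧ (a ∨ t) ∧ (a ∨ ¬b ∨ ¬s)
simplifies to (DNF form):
(a ∧ s) ∨ (s ∧ t ∧ ¬b)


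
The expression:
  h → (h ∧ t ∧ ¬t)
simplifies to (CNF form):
¬h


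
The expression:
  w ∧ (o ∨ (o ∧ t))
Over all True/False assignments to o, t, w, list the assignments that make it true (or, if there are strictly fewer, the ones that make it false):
is true only for:
  o=True, t=False, w=True;
  o=True, t=True, w=True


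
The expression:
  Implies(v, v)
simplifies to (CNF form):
True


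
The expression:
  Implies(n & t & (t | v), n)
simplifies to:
True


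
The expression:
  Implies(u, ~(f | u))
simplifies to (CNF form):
~u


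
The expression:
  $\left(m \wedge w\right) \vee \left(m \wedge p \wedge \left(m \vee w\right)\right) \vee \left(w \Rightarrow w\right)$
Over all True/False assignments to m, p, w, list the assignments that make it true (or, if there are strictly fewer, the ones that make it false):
is always true.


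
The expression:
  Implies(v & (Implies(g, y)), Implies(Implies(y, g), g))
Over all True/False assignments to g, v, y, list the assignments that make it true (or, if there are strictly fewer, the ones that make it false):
is false only for:
  g=False, v=True, y=False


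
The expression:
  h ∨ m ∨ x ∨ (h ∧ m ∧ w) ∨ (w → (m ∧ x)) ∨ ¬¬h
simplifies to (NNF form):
h ∨ m ∨ x ∨ ¬w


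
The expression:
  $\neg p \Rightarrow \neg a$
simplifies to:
$p \vee \neg a$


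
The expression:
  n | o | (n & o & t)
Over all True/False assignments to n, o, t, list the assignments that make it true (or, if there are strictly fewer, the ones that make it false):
is false only for:
  n=False, o=False, t=False;
  n=False, o=False, t=True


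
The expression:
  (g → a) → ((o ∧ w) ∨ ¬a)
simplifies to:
(o ∧ w) ∨ ¬a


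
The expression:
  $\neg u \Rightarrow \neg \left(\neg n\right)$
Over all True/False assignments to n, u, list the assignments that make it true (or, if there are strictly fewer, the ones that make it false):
is false only for:
  n=False, u=False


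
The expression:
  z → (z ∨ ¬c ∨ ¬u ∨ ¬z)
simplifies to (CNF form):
True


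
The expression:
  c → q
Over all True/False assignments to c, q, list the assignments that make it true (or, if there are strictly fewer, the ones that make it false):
is false only for:
  c=True, q=False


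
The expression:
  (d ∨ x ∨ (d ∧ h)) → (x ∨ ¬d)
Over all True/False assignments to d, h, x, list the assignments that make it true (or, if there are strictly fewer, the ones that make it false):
is false only for:
  d=True, h=False, x=False;
  d=True, h=True, x=False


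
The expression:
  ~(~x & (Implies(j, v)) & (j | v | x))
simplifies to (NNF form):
x | ~v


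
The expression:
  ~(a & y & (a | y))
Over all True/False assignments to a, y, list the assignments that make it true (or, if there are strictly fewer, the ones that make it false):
is false only for:
  a=True, y=True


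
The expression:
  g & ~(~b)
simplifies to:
b & g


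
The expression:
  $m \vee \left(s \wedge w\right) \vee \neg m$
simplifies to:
$\text{True}$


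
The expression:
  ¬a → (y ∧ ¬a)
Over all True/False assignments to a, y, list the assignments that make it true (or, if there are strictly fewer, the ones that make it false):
is false only for:
  a=False, y=False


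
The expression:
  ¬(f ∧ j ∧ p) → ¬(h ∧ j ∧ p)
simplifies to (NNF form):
f ∨ ¬h ∨ ¬j ∨ ¬p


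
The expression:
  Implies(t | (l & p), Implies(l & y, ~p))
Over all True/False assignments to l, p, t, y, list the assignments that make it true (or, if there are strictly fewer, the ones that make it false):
is false only for:
  l=True, p=True, t=False, y=True;
  l=True, p=True, t=True, y=True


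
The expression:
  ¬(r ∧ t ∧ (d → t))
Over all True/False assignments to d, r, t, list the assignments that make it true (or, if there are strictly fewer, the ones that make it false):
is false only for:
  d=False, r=True, t=True;
  d=True, r=True, t=True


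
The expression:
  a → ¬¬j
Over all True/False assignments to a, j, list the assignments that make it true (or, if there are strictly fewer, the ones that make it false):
is false only for:
  a=True, j=False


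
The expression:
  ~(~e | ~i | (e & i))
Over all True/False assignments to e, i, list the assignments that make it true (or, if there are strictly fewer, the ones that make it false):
is never true.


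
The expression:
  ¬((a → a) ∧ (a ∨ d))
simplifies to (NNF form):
¬a ∧ ¬d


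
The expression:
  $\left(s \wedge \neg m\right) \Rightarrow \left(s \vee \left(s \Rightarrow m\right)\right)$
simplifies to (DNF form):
$\text{True}$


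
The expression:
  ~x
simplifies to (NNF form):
~x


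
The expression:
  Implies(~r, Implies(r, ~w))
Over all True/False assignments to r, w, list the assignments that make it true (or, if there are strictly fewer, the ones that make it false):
is always true.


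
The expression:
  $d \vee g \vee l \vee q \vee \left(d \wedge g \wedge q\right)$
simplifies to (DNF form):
$d \vee g \vee l \vee q$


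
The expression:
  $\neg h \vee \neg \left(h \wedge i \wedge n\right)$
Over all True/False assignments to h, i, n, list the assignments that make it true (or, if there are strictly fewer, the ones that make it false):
is false only for:
  h=True, i=True, n=True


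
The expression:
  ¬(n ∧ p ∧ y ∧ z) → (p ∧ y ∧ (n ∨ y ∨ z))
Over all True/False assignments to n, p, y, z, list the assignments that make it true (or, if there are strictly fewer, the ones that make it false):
is true only for:
  n=False, p=True, y=True, z=False;
  n=False, p=True, y=True, z=True;
  n=True, p=True, y=True, z=False;
  n=True, p=True, y=True, z=True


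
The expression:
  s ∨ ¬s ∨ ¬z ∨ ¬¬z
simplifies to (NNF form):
True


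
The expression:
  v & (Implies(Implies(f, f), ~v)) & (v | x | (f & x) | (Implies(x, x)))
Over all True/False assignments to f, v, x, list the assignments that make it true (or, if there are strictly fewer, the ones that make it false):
is never true.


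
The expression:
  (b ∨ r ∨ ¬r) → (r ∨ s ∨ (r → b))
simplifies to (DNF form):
True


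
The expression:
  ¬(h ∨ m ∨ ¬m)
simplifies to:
False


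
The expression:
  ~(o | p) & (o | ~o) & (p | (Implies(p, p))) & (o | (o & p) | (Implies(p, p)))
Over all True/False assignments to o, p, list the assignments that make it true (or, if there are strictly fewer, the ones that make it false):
is true only for:
  o=False, p=False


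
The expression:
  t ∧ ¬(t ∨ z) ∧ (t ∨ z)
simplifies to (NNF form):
False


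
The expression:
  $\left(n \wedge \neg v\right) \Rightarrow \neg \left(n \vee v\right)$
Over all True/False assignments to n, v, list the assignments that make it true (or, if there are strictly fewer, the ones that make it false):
is false only for:
  n=True, v=False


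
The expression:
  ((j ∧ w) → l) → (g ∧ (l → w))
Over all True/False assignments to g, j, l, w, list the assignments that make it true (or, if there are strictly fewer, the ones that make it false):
is true only for:
  g=False, j=True, l=False, w=True;
  g=True, j=False, l=False, w=False;
  g=True, j=False, l=False, w=True;
  g=True, j=False, l=True, w=True;
  g=True, j=True, l=False, w=False;
  g=True, j=True, l=False, w=True;
  g=True, j=True, l=True, w=True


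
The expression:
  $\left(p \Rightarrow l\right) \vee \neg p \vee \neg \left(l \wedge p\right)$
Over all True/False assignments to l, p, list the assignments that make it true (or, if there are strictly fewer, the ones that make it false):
is always true.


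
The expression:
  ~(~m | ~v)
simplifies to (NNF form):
m & v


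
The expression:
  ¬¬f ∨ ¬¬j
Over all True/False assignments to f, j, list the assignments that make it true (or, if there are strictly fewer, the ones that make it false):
is false only for:
  f=False, j=False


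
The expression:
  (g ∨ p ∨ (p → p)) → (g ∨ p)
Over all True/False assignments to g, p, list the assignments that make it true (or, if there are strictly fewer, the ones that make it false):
is false only for:
  g=False, p=False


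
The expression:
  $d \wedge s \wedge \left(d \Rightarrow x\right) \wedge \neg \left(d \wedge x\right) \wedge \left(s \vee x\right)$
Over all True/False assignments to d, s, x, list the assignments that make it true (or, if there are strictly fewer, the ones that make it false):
is never true.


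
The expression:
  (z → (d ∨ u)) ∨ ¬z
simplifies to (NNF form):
d ∨ u ∨ ¬z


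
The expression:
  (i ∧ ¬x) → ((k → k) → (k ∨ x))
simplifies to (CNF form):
k ∨ x ∨ ¬i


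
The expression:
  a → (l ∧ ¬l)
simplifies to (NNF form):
¬a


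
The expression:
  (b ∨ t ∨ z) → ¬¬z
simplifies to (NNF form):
z ∨ (¬b ∧ ¬t)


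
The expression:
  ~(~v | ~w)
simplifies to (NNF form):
v & w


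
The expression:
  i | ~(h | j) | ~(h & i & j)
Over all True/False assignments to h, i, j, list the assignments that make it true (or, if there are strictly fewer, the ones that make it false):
is always true.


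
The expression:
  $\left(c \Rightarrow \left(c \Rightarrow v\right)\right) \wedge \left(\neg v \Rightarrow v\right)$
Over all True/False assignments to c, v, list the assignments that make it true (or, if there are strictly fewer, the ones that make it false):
is true only for:
  c=False, v=True;
  c=True, v=True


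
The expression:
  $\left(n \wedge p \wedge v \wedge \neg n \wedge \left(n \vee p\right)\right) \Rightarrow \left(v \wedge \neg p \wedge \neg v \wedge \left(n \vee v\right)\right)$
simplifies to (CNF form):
$\text{True}$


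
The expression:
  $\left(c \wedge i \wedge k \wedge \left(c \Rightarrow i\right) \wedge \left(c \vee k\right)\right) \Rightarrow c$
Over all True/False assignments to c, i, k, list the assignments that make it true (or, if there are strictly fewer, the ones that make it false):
is always true.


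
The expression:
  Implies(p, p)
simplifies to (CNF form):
True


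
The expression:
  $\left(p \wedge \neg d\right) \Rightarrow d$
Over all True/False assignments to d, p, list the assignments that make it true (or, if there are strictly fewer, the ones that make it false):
is false only for:
  d=False, p=True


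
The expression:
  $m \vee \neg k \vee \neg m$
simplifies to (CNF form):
$\text{True}$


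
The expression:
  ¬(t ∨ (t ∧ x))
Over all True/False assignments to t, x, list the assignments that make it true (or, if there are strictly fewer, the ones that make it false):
is true only for:
  t=False, x=False;
  t=False, x=True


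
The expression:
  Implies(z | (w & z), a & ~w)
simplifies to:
~z | (a & ~w)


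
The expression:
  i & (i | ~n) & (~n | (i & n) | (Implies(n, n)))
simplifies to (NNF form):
i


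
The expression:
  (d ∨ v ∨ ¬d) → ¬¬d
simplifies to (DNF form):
d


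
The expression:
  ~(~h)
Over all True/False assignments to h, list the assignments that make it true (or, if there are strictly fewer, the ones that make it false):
is true only for:
  h=True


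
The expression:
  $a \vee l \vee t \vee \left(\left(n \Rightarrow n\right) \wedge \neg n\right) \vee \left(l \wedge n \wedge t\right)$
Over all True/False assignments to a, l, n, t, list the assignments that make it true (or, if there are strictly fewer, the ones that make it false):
is false only for:
  a=False, l=False, n=True, t=False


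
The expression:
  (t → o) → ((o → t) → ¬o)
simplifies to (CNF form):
¬o ∨ ¬t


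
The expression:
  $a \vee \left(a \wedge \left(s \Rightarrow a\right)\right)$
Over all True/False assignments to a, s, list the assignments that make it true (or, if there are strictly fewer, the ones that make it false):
is true only for:
  a=True, s=False;
  a=True, s=True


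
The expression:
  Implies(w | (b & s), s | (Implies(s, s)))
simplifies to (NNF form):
True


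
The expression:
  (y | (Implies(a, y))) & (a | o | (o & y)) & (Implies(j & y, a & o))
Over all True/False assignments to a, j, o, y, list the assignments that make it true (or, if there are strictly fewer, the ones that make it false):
is true only for:
  a=False, j=False, o=True, y=False;
  a=False, j=False, o=True, y=True;
  a=False, j=True, o=True, y=False;
  a=True, j=False, o=False, y=True;
  a=True, j=False, o=True, y=True;
  a=True, j=True, o=True, y=True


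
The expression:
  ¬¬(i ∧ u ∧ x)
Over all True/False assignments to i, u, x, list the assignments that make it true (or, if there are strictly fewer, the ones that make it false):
is true only for:
  i=True, u=True, x=True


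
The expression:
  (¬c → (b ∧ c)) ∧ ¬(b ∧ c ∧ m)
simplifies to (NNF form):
c ∧ (¬b ∨ ¬m)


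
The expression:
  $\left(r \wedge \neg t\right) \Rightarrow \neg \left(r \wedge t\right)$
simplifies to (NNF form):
$\text{True}$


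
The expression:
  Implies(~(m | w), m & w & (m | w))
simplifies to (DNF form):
m | w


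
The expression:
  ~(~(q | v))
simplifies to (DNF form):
q | v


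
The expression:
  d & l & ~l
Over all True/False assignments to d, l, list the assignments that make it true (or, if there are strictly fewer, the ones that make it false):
is never true.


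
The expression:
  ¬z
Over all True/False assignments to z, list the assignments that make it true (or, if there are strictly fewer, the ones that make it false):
is true only for:
  z=False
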